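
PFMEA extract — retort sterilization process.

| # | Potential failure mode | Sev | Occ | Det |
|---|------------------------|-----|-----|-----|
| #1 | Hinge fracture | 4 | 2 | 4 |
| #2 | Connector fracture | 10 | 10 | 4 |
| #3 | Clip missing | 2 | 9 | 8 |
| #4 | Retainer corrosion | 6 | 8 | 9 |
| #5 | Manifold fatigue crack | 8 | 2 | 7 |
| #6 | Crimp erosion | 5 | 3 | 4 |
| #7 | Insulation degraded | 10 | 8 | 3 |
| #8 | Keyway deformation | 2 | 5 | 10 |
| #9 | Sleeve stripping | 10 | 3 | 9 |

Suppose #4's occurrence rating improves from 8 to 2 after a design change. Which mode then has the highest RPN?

RPN = Severity × Occurrence × Detection:
  #1: 4 × 2 × 4 = 32
  #2: 10 × 10 × 4 = 400
  #3: 2 × 9 × 8 = 144
  #4: 6 × 8 × 9 = 432
  #5: 8 × 2 × 7 = 112
  #6: 5 × 3 × 4 = 60
  #7: 10 × 8 × 3 = 240
  #8: 2 × 5 × 10 = 100
  #9: 10 × 3 × 9 = 270
After action: #4 → 6 × 2 × 9 = 108.
Revised RPNs: #2=400, #9=270, #7=240, #3=144, #5=112, #4=108, #8=100, #6=60, #1=32.
Highest is now #2 (400).

#2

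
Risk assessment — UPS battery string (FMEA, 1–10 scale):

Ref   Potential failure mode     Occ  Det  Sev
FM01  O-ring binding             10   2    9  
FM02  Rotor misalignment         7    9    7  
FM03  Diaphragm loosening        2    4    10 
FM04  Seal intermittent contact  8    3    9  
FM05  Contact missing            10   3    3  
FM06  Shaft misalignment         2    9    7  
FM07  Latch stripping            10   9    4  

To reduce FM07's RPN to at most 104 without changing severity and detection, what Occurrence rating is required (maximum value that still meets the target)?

2

FM07: S=4, O=10, D=9 → current RPN = 360.
Fixed product = 36. Need 36 × O ≤ 104, so O ≤ 104/36 = 2.89.
Maximum integer Occurrence rating = 2 (gives RPN 72; O=3 would give 108 > 104).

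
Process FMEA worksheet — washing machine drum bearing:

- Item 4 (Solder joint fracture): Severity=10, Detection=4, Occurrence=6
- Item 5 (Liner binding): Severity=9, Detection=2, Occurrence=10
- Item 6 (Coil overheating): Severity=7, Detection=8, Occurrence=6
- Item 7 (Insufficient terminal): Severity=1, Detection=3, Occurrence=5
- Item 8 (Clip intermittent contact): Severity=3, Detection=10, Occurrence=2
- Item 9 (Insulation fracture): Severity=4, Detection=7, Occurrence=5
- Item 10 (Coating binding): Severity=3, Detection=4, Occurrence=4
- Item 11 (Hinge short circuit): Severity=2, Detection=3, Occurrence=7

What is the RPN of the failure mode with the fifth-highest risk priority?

RPN = Severity × Occurrence × Detection:
  Item 4: 10 × 6 × 4 = 240
  Item 5: 9 × 10 × 2 = 180
  Item 6: 7 × 6 × 8 = 336
  Item 7: 1 × 5 × 3 = 15
  Item 8: 3 × 2 × 10 = 60
  Item 9: 4 × 5 × 7 = 140
  Item 10: 3 × 4 × 4 = 48
  Item 11: 2 × 7 × 3 = 42
Sorted descending: 336, 240, 180, 140, 60, 48, 42, 15.
The fifth-highest RPN is 60 (Item 8).

60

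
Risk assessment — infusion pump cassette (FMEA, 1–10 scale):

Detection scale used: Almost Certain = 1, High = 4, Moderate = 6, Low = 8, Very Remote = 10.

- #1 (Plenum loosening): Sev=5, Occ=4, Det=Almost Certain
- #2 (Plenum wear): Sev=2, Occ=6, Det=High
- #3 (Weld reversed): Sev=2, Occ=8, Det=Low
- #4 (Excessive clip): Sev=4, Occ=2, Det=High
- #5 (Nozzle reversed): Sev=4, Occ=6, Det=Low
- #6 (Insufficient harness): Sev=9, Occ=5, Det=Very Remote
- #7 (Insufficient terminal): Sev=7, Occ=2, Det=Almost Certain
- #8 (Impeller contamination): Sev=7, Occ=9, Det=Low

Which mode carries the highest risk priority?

RPN = Severity × Occurrence × Detection:
  #1: 5 × 4 × 1 = 20
  #2: 2 × 6 × 4 = 48
  #3: 2 × 8 × 8 = 128
  #4: 4 × 2 × 4 = 32
  #5: 4 × 6 × 8 = 192
  #6: 9 × 5 × 10 = 450
  #7: 7 × 2 × 1 = 14
  #8: 7 × 9 × 8 = 504
Highest RPN is 504 → #8.

#8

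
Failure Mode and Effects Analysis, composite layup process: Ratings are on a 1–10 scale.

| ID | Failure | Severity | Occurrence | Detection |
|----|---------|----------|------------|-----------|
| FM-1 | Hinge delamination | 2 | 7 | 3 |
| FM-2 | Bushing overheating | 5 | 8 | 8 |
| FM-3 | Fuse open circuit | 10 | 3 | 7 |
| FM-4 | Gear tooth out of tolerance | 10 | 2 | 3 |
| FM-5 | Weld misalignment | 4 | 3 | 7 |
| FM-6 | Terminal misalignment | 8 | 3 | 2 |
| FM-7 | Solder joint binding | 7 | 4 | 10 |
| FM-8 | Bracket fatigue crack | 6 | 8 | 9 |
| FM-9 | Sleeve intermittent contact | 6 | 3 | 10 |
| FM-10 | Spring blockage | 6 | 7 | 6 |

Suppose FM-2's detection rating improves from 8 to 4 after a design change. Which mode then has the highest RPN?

RPN = Severity × Occurrence × Detection:
  FM-1: 2 × 7 × 3 = 42
  FM-2: 5 × 8 × 8 = 320
  FM-3: 10 × 3 × 7 = 210
  FM-4: 10 × 2 × 3 = 60
  FM-5: 4 × 3 × 7 = 84
  FM-6: 8 × 3 × 2 = 48
  FM-7: 7 × 4 × 10 = 280
  FM-8: 6 × 8 × 9 = 432
  FM-9: 6 × 3 × 10 = 180
  FM-10: 6 × 7 × 6 = 252
After action: FM-2 → 5 × 8 × 4 = 160.
Revised RPNs: FM-8=432, FM-7=280, FM-10=252, FM-3=210, FM-9=180, FM-2=160, FM-5=84, FM-4=60, FM-6=48, FM-1=42.
Highest is now FM-8 (432).

FM-8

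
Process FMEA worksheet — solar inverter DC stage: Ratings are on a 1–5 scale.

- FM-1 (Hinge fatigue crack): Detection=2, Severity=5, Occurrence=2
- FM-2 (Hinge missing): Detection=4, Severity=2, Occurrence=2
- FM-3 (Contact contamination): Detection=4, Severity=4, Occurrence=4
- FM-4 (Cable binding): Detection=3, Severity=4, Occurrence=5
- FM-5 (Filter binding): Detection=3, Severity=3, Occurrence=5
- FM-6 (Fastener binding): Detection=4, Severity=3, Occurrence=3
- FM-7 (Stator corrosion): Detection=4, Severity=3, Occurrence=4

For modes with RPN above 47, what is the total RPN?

172

RPN = Severity × Occurrence × Detection:
  FM-1: 5 × 2 × 2 = 20
  FM-2: 2 × 2 × 4 = 16
  FM-3: 4 × 4 × 4 = 64
  FM-4: 4 × 5 × 3 = 60
  FM-5: 3 × 5 × 3 = 45
  FM-6: 3 × 3 × 4 = 36
  FM-7: 3 × 4 × 4 = 48
RPN > 47: FM-3 (64), FM-4 (60), FM-7 (48).
Sum: 64 + 60 + 48 = 172.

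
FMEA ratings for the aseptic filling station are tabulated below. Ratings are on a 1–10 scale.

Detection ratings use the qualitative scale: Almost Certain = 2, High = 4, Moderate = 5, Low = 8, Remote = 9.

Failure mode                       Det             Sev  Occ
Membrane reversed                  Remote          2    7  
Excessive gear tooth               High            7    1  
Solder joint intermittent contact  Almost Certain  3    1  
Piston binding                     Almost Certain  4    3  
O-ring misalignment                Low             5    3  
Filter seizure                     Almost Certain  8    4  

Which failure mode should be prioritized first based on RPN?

RPN = Severity × Occurrence × Detection:
  Membrane reversed: 2 × 7 × 9 = 126
  Excessive gear tooth: 7 × 1 × 4 = 28
  Solder joint intermittent contact: 3 × 1 × 2 = 6
  Piston binding: 4 × 3 × 2 = 24
  O-ring misalignment: 5 × 3 × 8 = 120
  Filter seizure: 8 × 4 × 2 = 64
Highest RPN is 126 → Membrane reversed.

Membrane reversed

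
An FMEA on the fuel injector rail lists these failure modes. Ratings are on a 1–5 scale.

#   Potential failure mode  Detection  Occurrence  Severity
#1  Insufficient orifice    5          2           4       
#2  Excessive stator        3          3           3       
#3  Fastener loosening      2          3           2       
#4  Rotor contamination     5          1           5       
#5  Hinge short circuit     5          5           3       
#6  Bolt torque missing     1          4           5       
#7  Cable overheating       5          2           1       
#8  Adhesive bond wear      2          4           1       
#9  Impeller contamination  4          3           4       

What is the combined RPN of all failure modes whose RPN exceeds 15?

235

RPN = Severity × Occurrence × Detection:
  #1: 4 × 2 × 5 = 40
  #2: 3 × 3 × 3 = 27
  #3: 2 × 3 × 2 = 12
  #4: 5 × 1 × 5 = 25
  #5: 3 × 5 × 5 = 75
  #6: 5 × 4 × 1 = 20
  #7: 1 × 2 × 5 = 10
  #8: 1 × 4 × 2 = 8
  #9: 4 × 3 × 4 = 48
RPN > 15: #1 (40), #2 (27), #4 (25), #5 (75), #6 (20), #9 (48).
Sum: 40 + 27 + 25 + 75 + 20 + 48 = 235.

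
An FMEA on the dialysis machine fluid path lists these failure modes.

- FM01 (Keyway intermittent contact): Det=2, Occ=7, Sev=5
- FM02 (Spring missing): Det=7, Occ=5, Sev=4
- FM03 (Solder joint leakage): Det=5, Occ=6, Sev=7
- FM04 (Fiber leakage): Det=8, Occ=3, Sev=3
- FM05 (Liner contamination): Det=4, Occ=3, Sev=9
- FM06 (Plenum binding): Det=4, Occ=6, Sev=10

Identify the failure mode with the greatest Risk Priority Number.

FM06

RPN = Severity × Occurrence × Detection:
  FM01: 5 × 7 × 2 = 70
  FM02: 4 × 5 × 7 = 140
  FM03: 7 × 6 × 5 = 210
  FM04: 3 × 3 × 8 = 72
  FM05: 9 × 3 × 4 = 108
  FM06: 10 × 6 × 4 = 240
Highest RPN is 240 → FM06.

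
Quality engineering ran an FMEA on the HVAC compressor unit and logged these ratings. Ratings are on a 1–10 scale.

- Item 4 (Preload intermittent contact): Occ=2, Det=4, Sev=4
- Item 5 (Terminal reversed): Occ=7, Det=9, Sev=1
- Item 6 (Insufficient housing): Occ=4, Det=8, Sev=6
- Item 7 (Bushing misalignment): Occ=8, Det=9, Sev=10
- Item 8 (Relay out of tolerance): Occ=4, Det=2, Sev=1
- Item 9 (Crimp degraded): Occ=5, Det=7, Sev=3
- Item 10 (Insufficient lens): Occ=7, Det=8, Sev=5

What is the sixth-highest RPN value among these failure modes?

RPN = Severity × Occurrence × Detection:
  Item 4: 4 × 2 × 4 = 32
  Item 5: 1 × 7 × 9 = 63
  Item 6: 6 × 4 × 8 = 192
  Item 7: 10 × 8 × 9 = 720
  Item 8: 1 × 4 × 2 = 8
  Item 9: 3 × 5 × 7 = 105
  Item 10: 5 × 7 × 8 = 280
Sorted descending: 720, 280, 192, 105, 63, 32, 8.
The sixth-highest RPN is 32 (Item 4).

32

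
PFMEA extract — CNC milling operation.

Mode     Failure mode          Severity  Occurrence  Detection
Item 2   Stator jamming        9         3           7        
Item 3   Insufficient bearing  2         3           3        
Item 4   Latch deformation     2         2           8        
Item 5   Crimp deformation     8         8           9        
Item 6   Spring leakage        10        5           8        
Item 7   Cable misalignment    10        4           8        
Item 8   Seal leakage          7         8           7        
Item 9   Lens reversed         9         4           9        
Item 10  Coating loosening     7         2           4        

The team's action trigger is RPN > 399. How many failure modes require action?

2

RPN = Severity × Occurrence × Detection:
  Item 2: 9 × 3 × 7 = 189
  Item 3: 2 × 3 × 3 = 18
  Item 4: 2 × 2 × 8 = 32
  Item 5: 8 × 8 × 9 = 576
  Item 6: 10 × 5 × 8 = 400
  Item 7: 10 × 4 × 8 = 320
  Item 8: 7 × 8 × 7 = 392
  Item 9: 9 × 4 × 9 = 324
  Item 10: 7 × 2 × 4 = 56
Modes with RPN > 399: Item 5 (576), Item 6 (400) → 2.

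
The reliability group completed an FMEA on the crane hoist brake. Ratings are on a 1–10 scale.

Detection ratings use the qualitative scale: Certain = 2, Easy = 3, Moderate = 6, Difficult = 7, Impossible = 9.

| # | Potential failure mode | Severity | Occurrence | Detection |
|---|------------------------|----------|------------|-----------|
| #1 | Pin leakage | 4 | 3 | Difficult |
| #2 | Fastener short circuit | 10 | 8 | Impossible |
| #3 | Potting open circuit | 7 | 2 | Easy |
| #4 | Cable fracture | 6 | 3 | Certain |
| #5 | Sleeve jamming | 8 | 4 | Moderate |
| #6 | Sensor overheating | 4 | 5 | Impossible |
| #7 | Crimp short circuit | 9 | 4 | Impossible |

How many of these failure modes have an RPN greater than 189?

3

RPN = Severity × Occurrence × Detection:
  #1: 4 × 3 × 7 = 84
  #2: 10 × 8 × 9 = 720
  #3: 7 × 2 × 3 = 42
  #4: 6 × 3 × 2 = 36
  #5: 8 × 4 × 6 = 192
  #6: 4 × 5 × 9 = 180
  #7: 9 × 4 × 9 = 324
Modes with RPN > 189: #2 (720), #5 (192), #7 (324) → 3.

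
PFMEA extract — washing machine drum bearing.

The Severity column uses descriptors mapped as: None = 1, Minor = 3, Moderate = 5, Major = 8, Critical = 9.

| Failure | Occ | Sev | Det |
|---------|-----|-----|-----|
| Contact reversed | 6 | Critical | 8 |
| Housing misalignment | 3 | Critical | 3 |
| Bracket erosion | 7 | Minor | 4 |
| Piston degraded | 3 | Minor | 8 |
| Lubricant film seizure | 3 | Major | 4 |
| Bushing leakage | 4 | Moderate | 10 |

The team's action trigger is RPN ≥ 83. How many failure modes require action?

4

RPN = Severity × Occurrence × Detection:
  Contact reversed: 9 × 6 × 8 = 432
  Housing misalignment: 9 × 3 × 3 = 81
  Bracket erosion: 3 × 7 × 4 = 84
  Piston degraded: 3 × 3 × 8 = 72
  Lubricant film seizure: 8 × 3 × 4 = 96
  Bushing leakage: 5 × 4 × 10 = 200
Modes with RPN ≥ 83: Contact reversed (432), Bracket erosion (84), Lubricant film seizure (96), Bushing leakage (200) → 4.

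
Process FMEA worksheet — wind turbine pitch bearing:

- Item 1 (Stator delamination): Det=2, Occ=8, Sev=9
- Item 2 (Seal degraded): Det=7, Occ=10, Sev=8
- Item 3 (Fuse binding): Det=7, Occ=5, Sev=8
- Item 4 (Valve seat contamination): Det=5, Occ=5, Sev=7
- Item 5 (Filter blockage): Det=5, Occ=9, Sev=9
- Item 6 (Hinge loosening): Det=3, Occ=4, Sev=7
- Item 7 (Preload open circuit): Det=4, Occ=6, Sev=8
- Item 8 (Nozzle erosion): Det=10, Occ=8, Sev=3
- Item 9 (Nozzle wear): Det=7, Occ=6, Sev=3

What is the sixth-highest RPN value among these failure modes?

175

RPN = Severity × Occurrence × Detection:
  Item 1: 9 × 8 × 2 = 144
  Item 2: 8 × 10 × 7 = 560
  Item 3: 8 × 5 × 7 = 280
  Item 4: 7 × 5 × 5 = 175
  Item 5: 9 × 9 × 5 = 405
  Item 6: 7 × 4 × 3 = 84
  Item 7: 8 × 6 × 4 = 192
  Item 8: 3 × 8 × 10 = 240
  Item 9: 3 × 6 × 7 = 126
Sorted descending: 560, 405, 280, 240, 192, 175, 144, 126, 84.
The sixth-highest RPN is 175 (Item 4).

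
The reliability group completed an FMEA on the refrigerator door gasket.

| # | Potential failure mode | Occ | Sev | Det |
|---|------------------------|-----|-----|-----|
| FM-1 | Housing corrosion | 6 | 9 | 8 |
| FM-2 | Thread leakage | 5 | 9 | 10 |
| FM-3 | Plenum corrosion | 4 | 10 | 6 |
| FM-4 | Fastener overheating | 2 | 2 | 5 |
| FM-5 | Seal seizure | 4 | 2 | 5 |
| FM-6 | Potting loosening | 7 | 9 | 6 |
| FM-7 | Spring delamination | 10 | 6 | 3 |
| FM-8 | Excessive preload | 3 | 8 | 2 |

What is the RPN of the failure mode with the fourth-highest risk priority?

RPN = Severity × Occurrence × Detection:
  FM-1: 9 × 6 × 8 = 432
  FM-2: 9 × 5 × 10 = 450
  FM-3: 10 × 4 × 6 = 240
  FM-4: 2 × 2 × 5 = 20
  FM-5: 2 × 4 × 5 = 40
  FM-6: 9 × 7 × 6 = 378
  FM-7: 6 × 10 × 3 = 180
  FM-8: 8 × 3 × 2 = 48
Sorted descending: 450, 432, 378, 240, 180, 48, 40, 20.
The fourth-highest RPN is 240 (FM-3).

240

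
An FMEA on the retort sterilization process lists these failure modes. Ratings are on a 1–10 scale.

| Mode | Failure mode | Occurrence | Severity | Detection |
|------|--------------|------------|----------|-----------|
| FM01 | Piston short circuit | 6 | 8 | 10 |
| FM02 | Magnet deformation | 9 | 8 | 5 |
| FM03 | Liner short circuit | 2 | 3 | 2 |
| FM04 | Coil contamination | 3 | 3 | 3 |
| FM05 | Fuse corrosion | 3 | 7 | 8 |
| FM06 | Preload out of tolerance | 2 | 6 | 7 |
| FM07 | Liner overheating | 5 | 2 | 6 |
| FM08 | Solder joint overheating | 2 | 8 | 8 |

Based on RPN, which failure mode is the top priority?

FM01

RPN = Severity × Occurrence × Detection:
  FM01: 8 × 6 × 10 = 480
  FM02: 8 × 9 × 5 = 360
  FM03: 3 × 2 × 2 = 12
  FM04: 3 × 3 × 3 = 27
  FM05: 7 × 3 × 8 = 168
  FM06: 6 × 2 × 7 = 84
  FM07: 2 × 5 × 6 = 60
  FM08: 8 × 2 × 8 = 128
Highest RPN is 480 → FM01.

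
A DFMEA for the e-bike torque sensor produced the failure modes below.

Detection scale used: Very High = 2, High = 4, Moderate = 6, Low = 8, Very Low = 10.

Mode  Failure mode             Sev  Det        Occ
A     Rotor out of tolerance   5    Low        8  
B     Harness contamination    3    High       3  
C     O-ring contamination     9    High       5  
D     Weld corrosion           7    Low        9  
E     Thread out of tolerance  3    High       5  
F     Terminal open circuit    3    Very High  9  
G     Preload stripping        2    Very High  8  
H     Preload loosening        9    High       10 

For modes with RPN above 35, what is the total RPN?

1514

RPN = Severity × Occurrence × Detection:
  A: 5 × 8 × 8 = 320
  B: 3 × 3 × 4 = 36
  C: 9 × 5 × 4 = 180
  D: 7 × 9 × 8 = 504
  E: 3 × 5 × 4 = 60
  F: 3 × 9 × 2 = 54
  G: 2 × 8 × 2 = 32
  H: 9 × 10 × 4 = 360
RPN > 35: A (320), B (36), C (180), D (504), E (60), F (54), H (360).
Sum: 320 + 36 + 180 + 504 + 60 + 54 + 360 = 1514.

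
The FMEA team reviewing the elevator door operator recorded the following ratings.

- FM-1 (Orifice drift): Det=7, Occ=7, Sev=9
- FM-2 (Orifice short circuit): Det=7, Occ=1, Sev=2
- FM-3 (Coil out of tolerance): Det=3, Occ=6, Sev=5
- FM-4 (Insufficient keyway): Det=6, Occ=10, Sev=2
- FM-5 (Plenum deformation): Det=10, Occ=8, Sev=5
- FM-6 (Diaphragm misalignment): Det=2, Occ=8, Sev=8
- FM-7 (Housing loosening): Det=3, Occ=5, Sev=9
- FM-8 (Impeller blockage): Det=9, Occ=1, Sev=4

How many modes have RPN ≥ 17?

7

RPN = Severity × Occurrence × Detection:
  FM-1: 9 × 7 × 7 = 441
  FM-2: 2 × 1 × 7 = 14
  FM-3: 5 × 6 × 3 = 90
  FM-4: 2 × 10 × 6 = 120
  FM-5: 5 × 8 × 10 = 400
  FM-6: 8 × 8 × 2 = 128
  FM-7: 9 × 5 × 3 = 135
  FM-8: 4 × 1 × 9 = 36
Modes with RPN ≥ 17: FM-1 (441), FM-3 (90), FM-4 (120), FM-5 (400), FM-6 (128), FM-7 (135), FM-8 (36) → 7.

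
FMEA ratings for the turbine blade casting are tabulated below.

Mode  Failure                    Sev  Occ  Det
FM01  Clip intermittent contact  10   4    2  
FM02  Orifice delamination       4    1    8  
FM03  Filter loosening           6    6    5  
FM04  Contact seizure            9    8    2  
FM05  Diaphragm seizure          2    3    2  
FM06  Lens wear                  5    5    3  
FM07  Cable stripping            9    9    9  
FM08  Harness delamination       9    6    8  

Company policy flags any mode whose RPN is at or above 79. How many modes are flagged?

5

RPN = Severity × Occurrence × Detection:
  FM01: 10 × 4 × 2 = 80
  FM02: 4 × 1 × 8 = 32
  FM03: 6 × 6 × 5 = 180
  FM04: 9 × 8 × 2 = 144
  FM05: 2 × 3 × 2 = 12
  FM06: 5 × 5 × 3 = 75
  FM07: 9 × 9 × 9 = 729
  FM08: 9 × 6 × 8 = 432
Modes with RPN ≥ 79: FM01 (80), FM03 (180), FM04 (144), FM07 (729), FM08 (432) → 5.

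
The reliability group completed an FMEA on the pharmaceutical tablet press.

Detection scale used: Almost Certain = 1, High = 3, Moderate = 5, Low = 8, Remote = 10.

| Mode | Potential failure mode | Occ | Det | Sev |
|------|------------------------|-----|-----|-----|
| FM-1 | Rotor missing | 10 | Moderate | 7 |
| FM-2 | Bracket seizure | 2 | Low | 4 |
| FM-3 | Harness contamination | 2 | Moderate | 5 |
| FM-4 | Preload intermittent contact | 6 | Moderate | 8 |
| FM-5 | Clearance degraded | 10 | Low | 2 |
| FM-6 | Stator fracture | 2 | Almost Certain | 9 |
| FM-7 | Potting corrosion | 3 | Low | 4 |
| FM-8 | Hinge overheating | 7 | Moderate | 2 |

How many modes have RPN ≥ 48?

7

RPN = Severity × Occurrence × Detection:
  FM-1: 7 × 10 × 5 = 350
  FM-2: 4 × 2 × 8 = 64
  FM-3: 5 × 2 × 5 = 50
  FM-4: 8 × 6 × 5 = 240
  FM-5: 2 × 10 × 8 = 160
  FM-6: 9 × 2 × 1 = 18
  FM-7: 4 × 3 × 8 = 96
  FM-8: 2 × 7 × 5 = 70
Modes with RPN ≥ 48: FM-1 (350), FM-2 (64), FM-3 (50), FM-4 (240), FM-5 (160), FM-7 (96), FM-8 (70) → 7.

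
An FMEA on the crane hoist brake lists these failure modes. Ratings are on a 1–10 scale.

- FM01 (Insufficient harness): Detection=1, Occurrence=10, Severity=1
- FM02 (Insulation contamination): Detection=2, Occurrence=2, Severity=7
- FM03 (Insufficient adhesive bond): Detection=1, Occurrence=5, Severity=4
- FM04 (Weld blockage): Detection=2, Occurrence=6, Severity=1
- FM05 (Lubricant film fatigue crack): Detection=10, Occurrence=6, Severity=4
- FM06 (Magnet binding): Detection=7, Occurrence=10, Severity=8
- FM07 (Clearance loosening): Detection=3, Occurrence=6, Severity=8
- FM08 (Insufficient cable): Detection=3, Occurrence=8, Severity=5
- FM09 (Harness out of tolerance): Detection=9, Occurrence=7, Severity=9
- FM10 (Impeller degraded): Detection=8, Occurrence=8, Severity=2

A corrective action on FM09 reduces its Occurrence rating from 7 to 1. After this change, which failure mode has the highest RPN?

RPN = Severity × Occurrence × Detection:
  FM01: 1 × 10 × 1 = 10
  FM02: 7 × 2 × 2 = 28
  FM03: 4 × 5 × 1 = 20
  FM04: 1 × 6 × 2 = 12
  FM05: 4 × 6 × 10 = 240
  FM06: 8 × 10 × 7 = 560
  FM07: 8 × 6 × 3 = 144
  FM08: 5 × 8 × 3 = 120
  FM09: 9 × 7 × 9 = 567
  FM10: 2 × 8 × 8 = 128
After action: FM09 → 9 × 1 × 9 = 81.
Revised RPNs: FM06=560, FM05=240, FM07=144, FM10=128, FM08=120, FM09=81, FM02=28, FM03=20, FM04=12, FM01=10.
Highest is now FM06 (560).

FM06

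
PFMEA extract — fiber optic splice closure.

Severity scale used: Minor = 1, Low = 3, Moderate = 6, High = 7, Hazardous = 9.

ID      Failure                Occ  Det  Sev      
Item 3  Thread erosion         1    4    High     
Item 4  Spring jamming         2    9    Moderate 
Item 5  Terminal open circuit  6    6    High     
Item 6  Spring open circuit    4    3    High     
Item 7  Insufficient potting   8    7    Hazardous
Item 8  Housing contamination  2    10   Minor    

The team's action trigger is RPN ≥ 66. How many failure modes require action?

RPN = Severity × Occurrence × Detection:
  Item 3: 7 × 1 × 4 = 28
  Item 4: 6 × 2 × 9 = 108
  Item 5: 7 × 6 × 6 = 252
  Item 6: 7 × 4 × 3 = 84
  Item 7: 9 × 8 × 7 = 504
  Item 8: 1 × 2 × 10 = 20
Modes with RPN ≥ 66: Item 4 (108), Item 5 (252), Item 6 (84), Item 7 (504) → 4.

4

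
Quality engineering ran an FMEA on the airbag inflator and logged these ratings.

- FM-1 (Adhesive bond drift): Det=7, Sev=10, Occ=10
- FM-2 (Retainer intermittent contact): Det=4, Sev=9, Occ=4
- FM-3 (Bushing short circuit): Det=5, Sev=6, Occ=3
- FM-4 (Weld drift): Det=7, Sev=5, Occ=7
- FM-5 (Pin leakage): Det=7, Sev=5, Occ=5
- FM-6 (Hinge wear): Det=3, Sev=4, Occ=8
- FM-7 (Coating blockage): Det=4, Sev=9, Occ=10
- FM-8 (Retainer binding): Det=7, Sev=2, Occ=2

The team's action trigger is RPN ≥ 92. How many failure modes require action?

6

RPN = Severity × Occurrence × Detection:
  FM-1: 10 × 10 × 7 = 700
  FM-2: 9 × 4 × 4 = 144
  FM-3: 6 × 3 × 5 = 90
  FM-4: 5 × 7 × 7 = 245
  FM-5: 5 × 5 × 7 = 175
  FM-6: 4 × 8 × 3 = 96
  FM-7: 9 × 10 × 4 = 360
  FM-8: 2 × 2 × 7 = 28
Modes with RPN ≥ 92: FM-1 (700), FM-2 (144), FM-4 (245), FM-5 (175), FM-6 (96), FM-7 (360) → 6.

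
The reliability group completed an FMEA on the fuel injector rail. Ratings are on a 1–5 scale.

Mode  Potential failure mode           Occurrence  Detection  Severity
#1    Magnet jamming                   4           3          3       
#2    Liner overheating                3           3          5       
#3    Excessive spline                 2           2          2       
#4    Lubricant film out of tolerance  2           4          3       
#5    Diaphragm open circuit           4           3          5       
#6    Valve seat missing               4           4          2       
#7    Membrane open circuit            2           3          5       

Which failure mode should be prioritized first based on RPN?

RPN = Severity × Occurrence × Detection:
  #1: 3 × 4 × 3 = 36
  #2: 5 × 3 × 3 = 45
  #3: 2 × 2 × 2 = 8
  #4: 3 × 2 × 4 = 24
  #5: 5 × 4 × 3 = 60
  #6: 2 × 4 × 4 = 32
  #7: 5 × 2 × 3 = 30
Highest RPN is 60 → #5.

#5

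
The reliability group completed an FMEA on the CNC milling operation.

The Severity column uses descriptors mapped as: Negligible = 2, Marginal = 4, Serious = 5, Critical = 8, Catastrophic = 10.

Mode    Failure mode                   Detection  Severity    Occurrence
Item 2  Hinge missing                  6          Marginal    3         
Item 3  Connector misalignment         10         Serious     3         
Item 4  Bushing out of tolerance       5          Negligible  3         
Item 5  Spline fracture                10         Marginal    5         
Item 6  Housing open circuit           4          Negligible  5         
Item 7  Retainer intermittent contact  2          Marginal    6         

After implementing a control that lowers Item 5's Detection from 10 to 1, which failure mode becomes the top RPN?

Item 3

RPN = Severity × Occurrence × Detection:
  Item 2: 4 × 3 × 6 = 72
  Item 3: 5 × 3 × 10 = 150
  Item 4: 2 × 3 × 5 = 30
  Item 5: 4 × 5 × 10 = 200
  Item 6: 2 × 5 × 4 = 40
  Item 7: 4 × 6 × 2 = 48
After action: Item 5 → 4 × 5 × 1 = 20.
Revised RPNs: Item 3=150, Item 2=72, Item 7=48, Item 6=40, Item 4=30, Item 5=20.
Highest is now Item 3 (150).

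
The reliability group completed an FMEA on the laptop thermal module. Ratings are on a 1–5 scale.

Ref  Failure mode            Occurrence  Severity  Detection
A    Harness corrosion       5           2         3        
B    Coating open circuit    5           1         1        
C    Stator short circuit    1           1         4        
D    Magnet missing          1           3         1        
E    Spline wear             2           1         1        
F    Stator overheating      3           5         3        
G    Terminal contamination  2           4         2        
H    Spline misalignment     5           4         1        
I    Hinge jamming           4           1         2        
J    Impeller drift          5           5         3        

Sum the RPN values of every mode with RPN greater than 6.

194

RPN = Severity × Occurrence × Detection:
  A: 2 × 5 × 3 = 30
  B: 1 × 5 × 1 = 5
  C: 1 × 1 × 4 = 4
  D: 3 × 1 × 1 = 3
  E: 1 × 2 × 1 = 2
  F: 5 × 3 × 3 = 45
  G: 4 × 2 × 2 = 16
  H: 4 × 5 × 1 = 20
  I: 1 × 4 × 2 = 8
  J: 5 × 5 × 3 = 75
RPN > 6: A (30), F (45), G (16), H (20), I (8), J (75).
Sum: 30 + 45 + 16 + 20 + 8 + 75 = 194.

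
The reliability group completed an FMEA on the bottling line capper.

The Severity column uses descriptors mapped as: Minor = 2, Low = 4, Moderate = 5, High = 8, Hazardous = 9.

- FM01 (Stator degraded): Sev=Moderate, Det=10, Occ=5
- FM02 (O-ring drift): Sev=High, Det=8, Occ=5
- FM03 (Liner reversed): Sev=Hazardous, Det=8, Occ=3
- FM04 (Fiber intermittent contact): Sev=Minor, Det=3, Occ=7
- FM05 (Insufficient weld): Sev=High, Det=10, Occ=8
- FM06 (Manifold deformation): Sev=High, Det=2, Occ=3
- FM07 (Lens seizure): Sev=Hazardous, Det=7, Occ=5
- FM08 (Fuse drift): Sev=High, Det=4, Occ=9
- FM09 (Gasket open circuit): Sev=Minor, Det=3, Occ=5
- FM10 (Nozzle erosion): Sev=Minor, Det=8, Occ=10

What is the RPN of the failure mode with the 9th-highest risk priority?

42

RPN = Severity × Occurrence × Detection:
  FM01: 5 × 5 × 10 = 250
  FM02: 8 × 5 × 8 = 320
  FM03: 9 × 3 × 8 = 216
  FM04: 2 × 7 × 3 = 42
  FM05: 8 × 8 × 10 = 640
  FM06: 8 × 3 × 2 = 48
  FM07: 9 × 5 × 7 = 315
  FM08: 8 × 9 × 4 = 288
  FM09: 2 × 5 × 3 = 30
  FM10: 2 × 10 × 8 = 160
Sorted descending: 640, 320, 315, 288, 250, 216, 160, 48, 42, 30.
The 9th-highest RPN is 42 (FM04).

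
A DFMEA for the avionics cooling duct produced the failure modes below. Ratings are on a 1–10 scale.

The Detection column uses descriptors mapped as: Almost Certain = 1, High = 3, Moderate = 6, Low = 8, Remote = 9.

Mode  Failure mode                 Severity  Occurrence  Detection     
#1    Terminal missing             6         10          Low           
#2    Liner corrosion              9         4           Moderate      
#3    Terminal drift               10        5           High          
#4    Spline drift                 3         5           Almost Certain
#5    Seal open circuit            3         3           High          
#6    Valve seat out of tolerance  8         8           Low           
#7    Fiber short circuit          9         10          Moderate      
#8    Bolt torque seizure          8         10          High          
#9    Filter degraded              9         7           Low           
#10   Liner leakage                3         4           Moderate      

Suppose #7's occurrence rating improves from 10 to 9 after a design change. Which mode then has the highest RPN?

#6

RPN = Severity × Occurrence × Detection:
  #1: 6 × 10 × 8 = 480
  #2: 9 × 4 × 6 = 216
  #3: 10 × 5 × 3 = 150
  #4: 3 × 5 × 1 = 15
  #5: 3 × 3 × 3 = 27
  #6: 8 × 8 × 8 = 512
  #7: 9 × 10 × 6 = 540
  #8: 8 × 10 × 3 = 240
  #9: 9 × 7 × 8 = 504
  #10: 3 × 4 × 6 = 72
After action: #7 → 9 × 9 × 6 = 486.
Revised RPNs: #6=512, #9=504, #7=486, #1=480, #8=240, #2=216, #3=150, #10=72, #5=27, #4=15.
Highest is now #6 (512).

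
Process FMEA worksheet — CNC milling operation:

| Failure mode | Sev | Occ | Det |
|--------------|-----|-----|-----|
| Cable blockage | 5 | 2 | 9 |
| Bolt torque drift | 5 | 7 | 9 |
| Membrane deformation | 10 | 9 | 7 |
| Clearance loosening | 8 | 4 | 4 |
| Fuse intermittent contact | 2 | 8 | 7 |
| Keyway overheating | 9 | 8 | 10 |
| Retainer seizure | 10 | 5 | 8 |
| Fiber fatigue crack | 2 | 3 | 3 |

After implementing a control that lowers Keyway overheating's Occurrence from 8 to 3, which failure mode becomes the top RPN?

Membrane deformation

RPN = Severity × Occurrence × Detection:
  Cable blockage: 5 × 2 × 9 = 90
  Bolt torque drift: 5 × 7 × 9 = 315
  Membrane deformation: 10 × 9 × 7 = 630
  Clearance loosening: 8 × 4 × 4 = 128
  Fuse intermittent contact: 2 × 8 × 7 = 112
  Keyway overheating: 9 × 8 × 10 = 720
  Retainer seizure: 10 × 5 × 8 = 400
  Fiber fatigue crack: 2 × 3 × 3 = 18
After action: Keyway overheating → 9 × 3 × 10 = 270.
Revised RPNs: Membrane deformation=630, Retainer seizure=400, Bolt torque drift=315, Keyway overheating=270, Clearance loosening=128, Fuse intermittent contact=112, Cable blockage=90, Fiber fatigue crack=18.
Highest is now Membrane deformation (630).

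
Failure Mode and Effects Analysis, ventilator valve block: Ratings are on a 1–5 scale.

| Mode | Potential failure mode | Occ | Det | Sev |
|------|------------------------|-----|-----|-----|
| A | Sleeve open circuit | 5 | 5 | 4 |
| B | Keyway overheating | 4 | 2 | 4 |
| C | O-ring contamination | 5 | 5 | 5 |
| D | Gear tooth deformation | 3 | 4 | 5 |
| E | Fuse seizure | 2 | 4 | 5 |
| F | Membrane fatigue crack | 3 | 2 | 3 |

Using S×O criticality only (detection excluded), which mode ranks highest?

Criticality = Severity × Occurrence:
  A: 4 × 5 = 20
  B: 4 × 4 = 16
  C: 5 × 5 = 25
  D: 5 × 3 = 15
  E: 5 × 2 = 10
  F: 3 × 3 = 9
Highest criticality is 25 → C.

C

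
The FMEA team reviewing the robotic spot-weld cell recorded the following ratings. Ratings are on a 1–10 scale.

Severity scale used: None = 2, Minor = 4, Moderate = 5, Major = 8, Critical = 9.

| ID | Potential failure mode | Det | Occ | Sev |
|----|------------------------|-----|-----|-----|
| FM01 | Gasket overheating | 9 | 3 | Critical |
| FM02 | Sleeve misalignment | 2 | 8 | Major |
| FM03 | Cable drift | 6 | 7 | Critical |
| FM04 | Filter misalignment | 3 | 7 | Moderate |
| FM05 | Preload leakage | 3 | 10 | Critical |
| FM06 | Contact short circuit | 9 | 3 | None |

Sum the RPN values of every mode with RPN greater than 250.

RPN = Severity × Occurrence × Detection:
  FM01: 9 × 3 × 9 = 243
  FM02: 8 × 8 × 2 = 128
  FM03: 9 × 7 × 6 = 378
  FM04: 5 × 7 × 3 = 105
  FM05: 9 × 10 × 3 = 270
  FM06: 2 × 3 × 9 = 54
RPN > 250: FM03 (378), FM05 (270).
Sum: 378 + 270 = 648.

648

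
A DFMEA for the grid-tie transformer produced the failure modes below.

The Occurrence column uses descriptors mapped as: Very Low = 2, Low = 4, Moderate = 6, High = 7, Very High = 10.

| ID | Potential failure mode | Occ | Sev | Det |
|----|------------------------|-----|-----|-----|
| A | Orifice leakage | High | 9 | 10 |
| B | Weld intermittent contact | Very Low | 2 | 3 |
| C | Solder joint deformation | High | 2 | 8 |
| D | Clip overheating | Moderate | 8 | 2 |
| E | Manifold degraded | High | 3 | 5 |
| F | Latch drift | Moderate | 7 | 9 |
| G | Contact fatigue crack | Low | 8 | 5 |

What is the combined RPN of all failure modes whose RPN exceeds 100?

RPN = Severity × Occurrence × Detection:
  A: 9 × 7 × 10 = 630
  B: 2 × 2 × 3 = 12
  C: 2 × 7 × 8 = 112
  D: 8 × 6 × 2 = 96
  E: 3 × 7 × 5 = 105
  F: 7 × 6 × 9 = 378
  G: 8 × 4 × 5 = 160
RPN > 100: A (630), C (112), E (105), F (378), G (160).
Sum: 630 + 112 + 105 + 378 + 160 = 1385.

1385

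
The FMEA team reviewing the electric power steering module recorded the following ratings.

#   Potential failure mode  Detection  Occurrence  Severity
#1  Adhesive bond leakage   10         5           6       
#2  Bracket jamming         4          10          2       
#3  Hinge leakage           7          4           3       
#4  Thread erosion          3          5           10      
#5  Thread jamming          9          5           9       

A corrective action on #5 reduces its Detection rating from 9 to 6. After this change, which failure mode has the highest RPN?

#1

RPN = Severity × Occurrence × Detection:
  #1: 6 × 5 × 10 = 300
  #2: 2 × 10 × 4 = 80
  #3: 3 × 4 × 7 = 84
  #4: 10 × 5 × 3 = 150
  #5: 9 × 5 × 9 = 405
After action: #5 → 9 × 5 × 6 = 270.
Revised RPNs: #1=300, #5=270, #4=150, #3=84, #2=80.
Highest is now #1 (300).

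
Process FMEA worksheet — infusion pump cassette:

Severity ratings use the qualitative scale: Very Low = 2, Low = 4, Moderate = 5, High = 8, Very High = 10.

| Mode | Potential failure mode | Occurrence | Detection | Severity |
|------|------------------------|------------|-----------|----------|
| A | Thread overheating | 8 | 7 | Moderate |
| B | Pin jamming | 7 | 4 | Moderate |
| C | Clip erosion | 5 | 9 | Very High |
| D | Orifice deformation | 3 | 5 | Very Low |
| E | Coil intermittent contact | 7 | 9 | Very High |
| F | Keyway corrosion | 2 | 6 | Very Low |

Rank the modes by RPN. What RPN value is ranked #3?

280

RPN = Severity × Occurrence × Detection:
  A: 5 × 8 × 7 = 280
  B: 5 × 7 × 4 = 140
  C: 10 × 5 × 9 = 450
  D: 2 × 3 × 5 = 30
  E: 10 × 7 × 9 = 630
  F: 2 × 2 × 6 = 24
Sorted descending: 630, 450, 280, 140, 30, 24.
The third-highest RPN is 280 (A).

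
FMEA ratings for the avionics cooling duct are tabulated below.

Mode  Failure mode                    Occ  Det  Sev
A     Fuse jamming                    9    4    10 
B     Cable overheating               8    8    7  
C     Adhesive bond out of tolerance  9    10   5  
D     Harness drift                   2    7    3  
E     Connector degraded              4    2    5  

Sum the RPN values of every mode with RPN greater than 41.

1300

RPN = Severity × Occurrence × Detection:
  A: 10 × 9 × 4 = 360
  B: 7 × 8 × 8 = 448
  C: 5 × 9 × 10 = 450
  D: 3 × 2 × 7 = 42
  E: 5 × 4 × 2 = 40
RPN > 41: A (360), B (448), C (450), D (42).
Sum: 360 + 448 + 450 + 42 = 1300.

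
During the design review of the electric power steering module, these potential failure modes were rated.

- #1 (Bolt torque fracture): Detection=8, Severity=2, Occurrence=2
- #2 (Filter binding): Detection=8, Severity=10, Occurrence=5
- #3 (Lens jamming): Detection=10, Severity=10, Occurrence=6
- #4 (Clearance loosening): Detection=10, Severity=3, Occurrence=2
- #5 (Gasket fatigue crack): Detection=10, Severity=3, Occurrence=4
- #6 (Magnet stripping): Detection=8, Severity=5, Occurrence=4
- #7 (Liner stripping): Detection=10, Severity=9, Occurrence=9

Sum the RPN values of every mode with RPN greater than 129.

RPN = Severity × Occurrence × Detection:
  #1: 2 × 2 × 8 = 32
  #2: 10 × 5 × 8 = 400
  #3: 10 × 6 × 10 = 600
  #4: 3 × 2 × 10 = 60
  #5: 3 × 4 × 10 = 120
  #6: 5 × 4 × 8 = 160
  #7: 9 × 9 × 10 = 810
RPN > 129: #2 (400), #3 (600), #6 (160), #7 (810).
Sum: 400 + 600 + 160 + 810 = 1970.

1970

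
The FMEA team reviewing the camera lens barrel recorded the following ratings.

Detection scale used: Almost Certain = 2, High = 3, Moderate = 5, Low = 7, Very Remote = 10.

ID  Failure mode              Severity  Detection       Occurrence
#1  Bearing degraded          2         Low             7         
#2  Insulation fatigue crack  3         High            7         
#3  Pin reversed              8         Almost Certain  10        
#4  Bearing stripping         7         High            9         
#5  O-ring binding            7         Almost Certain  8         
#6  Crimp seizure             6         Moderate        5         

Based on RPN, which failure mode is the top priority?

RPN = Severity × Occurrence × Detection:
  #1: 2 × 7 × 7 = 98
  #2: 3 × 7 × 3 = 63
  #3: 8 × 10 × 2 = 160
  #4: 7 × 9 × 3 = 189
  #5: 7 × 8 × 2 = 112
  #6: 6 × 5 × 5 = 150
Highest RPN is 189 → #4.

#4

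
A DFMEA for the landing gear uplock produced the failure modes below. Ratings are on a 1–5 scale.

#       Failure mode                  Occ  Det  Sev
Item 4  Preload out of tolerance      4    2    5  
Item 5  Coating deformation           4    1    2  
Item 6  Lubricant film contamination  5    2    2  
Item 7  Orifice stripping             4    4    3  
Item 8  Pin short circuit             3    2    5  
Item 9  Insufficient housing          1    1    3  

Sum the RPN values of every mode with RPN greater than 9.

RPN = Severity × Occurrence × Detection:
  Item 4: 5 × 4 × 2 = 40
  Item 5: 2 × 4 × 1 = 8
  Item 6: 2 × 5 × 2 = 20
  Item 7: 3 × 4 × 4 = 48
  Item 8: 5 × 3 × 2 = 30
  Item 9: 3 × 1 × 1 = 3
RPN > 9: Item 4 (40), Item 6 (20), Item 7 (48), Item 8 (30).
Sum: 40 + 20 + 48 + 30 = 138.

138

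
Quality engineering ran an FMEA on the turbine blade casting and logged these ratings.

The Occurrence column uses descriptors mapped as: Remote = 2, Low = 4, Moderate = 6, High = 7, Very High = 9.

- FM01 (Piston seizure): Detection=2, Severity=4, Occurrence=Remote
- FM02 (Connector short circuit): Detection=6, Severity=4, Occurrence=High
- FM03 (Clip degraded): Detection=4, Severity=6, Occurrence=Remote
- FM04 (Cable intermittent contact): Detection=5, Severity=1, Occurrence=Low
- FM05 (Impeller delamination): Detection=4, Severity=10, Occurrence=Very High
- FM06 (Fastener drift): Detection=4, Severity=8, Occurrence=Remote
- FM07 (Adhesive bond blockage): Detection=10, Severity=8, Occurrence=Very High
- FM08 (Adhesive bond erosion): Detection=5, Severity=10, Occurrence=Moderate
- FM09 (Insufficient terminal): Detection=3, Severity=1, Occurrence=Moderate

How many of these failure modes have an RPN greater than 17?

8

RPN = Severity × Occurrence × Detection:
  FM01: 4 × 2 × 2 = 16
  FM02: 4 × 7 × 6 = 168
  FM03: 6 × 2 × 4 = 48
  FM04: 1 × 4 × 5 = 20
  FM05: 10 × 9 × 4 = 360
  FM06: 8 × 2 × 4 = 64
  FM07: 8 × 9 × 10 = 720
  FM08: 10 × 6 × 5 = 300
  FM09: 1 × 6 × 3 = 18
Modes with RPN > 17: FM02 (168), FM03 (48), FM04 (20), FM05 (360), FM06 (64), FM07 (720), FM08 (300), FM09 (18) → 8.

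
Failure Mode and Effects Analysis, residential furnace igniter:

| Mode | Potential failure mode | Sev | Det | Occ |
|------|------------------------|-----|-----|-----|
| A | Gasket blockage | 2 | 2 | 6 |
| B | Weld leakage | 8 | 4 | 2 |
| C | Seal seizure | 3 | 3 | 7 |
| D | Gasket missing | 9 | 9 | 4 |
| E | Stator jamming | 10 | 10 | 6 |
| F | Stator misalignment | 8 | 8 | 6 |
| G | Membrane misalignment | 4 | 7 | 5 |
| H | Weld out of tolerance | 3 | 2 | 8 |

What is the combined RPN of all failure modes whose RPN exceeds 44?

RPN = Severity × Occurrence × Detection:
  A: 2 × 6 × 2 = 24
  B: 8 × 2 × 4 = 64
  C: 3 × 7 × 3 = 63
  D: 9 × 4 × 9 = 324
  E: 10 × 6 × 10 = 600
  F: 8 × 6 × 8 = 384
  G: 4 × 5 × 7 = 140
  H: 3 × 8 × 2 = 48
RPN > 44: B (64), C (63), D (324), E (600), F (384), G (140), H (48).
Sum: 64 + 63 + 324 + 600 + 384 + 140 + 48 = 1623.

1623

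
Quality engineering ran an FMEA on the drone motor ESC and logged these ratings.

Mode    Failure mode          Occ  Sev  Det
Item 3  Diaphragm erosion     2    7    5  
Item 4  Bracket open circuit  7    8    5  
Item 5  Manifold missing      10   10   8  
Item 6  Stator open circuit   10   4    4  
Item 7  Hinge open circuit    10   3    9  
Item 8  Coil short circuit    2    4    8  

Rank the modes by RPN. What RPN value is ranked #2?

280

RPN = Severity × Occurrence × Detection:
  Item 3: 7 × 2 × 5 = 70
  Item 4: 8 × 7 × 5 = 280
  Item 5: 10 × 10 × 8 = 800
  Item 6: 4 × 10 × 4 = 160
  Item 7: 3 × 10 × 9 = 270
  Item 8: 4 × 2 × 8 = 64
Sorted descending: 800, 280, 270, 160, 70, 64.
The second-highest RPN is 280 (Item 4).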